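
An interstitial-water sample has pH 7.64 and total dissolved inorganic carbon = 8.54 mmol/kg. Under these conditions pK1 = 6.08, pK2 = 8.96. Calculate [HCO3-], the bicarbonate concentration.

α₁ = 1 / (1 + [H⁺]/K1 + K2/[H⁺]) = 1 / (1 + 10^-1.56 + 10^-1.32)
   = 1 / (1 + 0.027542 + 0.047863) = 1/1.0754 = 0.9299
[HCO3⁻] = α₁ × DIC = 0.9299 × 8.54 = 7.94 mmol/kg

[HCO3⁻] = 7.94 mmol/kg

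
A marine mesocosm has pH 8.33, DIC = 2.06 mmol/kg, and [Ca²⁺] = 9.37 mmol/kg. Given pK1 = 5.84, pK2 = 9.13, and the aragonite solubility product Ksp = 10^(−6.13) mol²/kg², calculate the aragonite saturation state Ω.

Ω = 3.55

α₂ = 1 / (1 + [H⁺]/K2 + [H⁺]²/(K1K2)) = 1 / (1 + 10^+0.80 + 10^-1.69)
   = 1 / (1 + 6.3096 + 0.020417) = 1/7.3300 = 0.1364
[CO3²⁻] = α₂ × DIC = 0.1364 × 2.06 = 0.2810 mmol/kg
Ksp = 10^(−6.13) = 7.413×10^-7
Ω = [Ca²⁺][CO3²⁻]/Ksp = (9.37×10^-3)(2.810×10^-4) / 7.413×10^-7 = 3.55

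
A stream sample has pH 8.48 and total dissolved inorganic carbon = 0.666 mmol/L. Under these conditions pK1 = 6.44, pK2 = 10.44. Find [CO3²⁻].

α₂ = 1 / (1 + [H⁺]/K2 + [H⁺]²/(K1K2)) = 1 / (1 + 10^+1.96 + 10^-0.08)
   = 1 / (1 + 91.201 + 0.83176) = 1/93.033 = 0.01075
[CO3²⁻] = α₂ × DIC = 0.01075 × 0.666 = 0.00716 mmol/L = 7.16 μmol/L

[CO3²⁻] = 7.16 μmol/L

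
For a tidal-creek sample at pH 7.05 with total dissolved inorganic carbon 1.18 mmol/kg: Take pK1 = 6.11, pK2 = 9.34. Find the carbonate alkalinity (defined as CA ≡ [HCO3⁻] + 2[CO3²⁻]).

CA = 1.06 mmol/kg

CA = [HCO3⁻] + 2[CO3²⁻] = (α₁ + 2α₂)·DIC
At pH 7.05: [H⁺]/K1 = 10^-0.94 = 0.11482, K2/[H⁺] = 10^-2.29 = 0.0051286
α₁ = 1/(1 + 0.11482 + 0.0051286) = 1/1.1199 = 0.8929; α₂ = α₁·K2/[H⁺] = 0.004579
α₁ + 2α₂ = 0.9021
CA = 0.9021 × 1.18 = 1.06 mmol/kg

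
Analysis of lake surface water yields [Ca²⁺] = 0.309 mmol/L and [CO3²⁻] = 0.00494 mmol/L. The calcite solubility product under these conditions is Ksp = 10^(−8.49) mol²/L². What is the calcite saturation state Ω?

Ksp = 10^(−8.49) = 3.236×10^-9
Ω = [Ca²⁺][CO3²⁻]/Ksp = (0.309×10^-3)(0.00494×10^-3) / 3.236×10^-9 = 0.472

Ω = 0.472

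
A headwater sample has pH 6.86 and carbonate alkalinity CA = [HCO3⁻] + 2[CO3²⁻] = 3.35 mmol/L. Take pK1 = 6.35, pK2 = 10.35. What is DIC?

DIC = 4.38 mmol/L

CA = [HCO3⁻] + 2[CO3²⁻] = (α₁ + 2α₂)·DIC
At pH 6.86: [H⁺]/K1 = 10^-0.51 = 0.30903, K2/[H⁺] = 10^-3.49 = 0.00032359
α₁ = 1/(1 + 0.30903 + 0.00032359) = 1/1.3094 = 0.7637; α₂ = α₁·K2/[H⁺] = 0.0002471
α₁ + 2α₂ = 0.7642
DIC = CA / (α₁ + 2α₂) = 3.35 / 0.7642 = 4.38 mmol/L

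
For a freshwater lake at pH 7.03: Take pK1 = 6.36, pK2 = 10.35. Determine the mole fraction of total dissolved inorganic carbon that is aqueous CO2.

α₀ = 1 / (1 + K1/[H⁺] + K1K2/[H⁺]²) = 1 / (1 + 10^+0.67 + 10^-2.65)
   = 1 / (1 + 4.6774 + 0.0022387) = 1/5.6796 = 0.1761

α₀ = 0.176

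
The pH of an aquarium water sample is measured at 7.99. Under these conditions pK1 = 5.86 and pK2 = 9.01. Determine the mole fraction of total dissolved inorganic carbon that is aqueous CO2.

α₀ = 0.00672

α₀ = 1 / (1 + K1/[H⁺] + K1K2/[H⁺]²) = 1 / (1 + 10^+2.13 + 10^+1.11)
   = 1 / (1 + 134.90 + 12.882) = 1/148.78 = 0.006721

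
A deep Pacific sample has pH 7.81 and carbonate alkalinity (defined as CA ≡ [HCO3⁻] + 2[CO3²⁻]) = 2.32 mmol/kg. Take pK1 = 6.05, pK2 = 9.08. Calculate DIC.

DIC = 2.24 mmol/kg

CA = [HCO3⁻] + 2[CO3²⁻] = (α₁ + 2α₂)·DIC
At pH 7.81: [H⁺]/K1 = 10^-1.76 = 0.017378, K2/[H⁺] = 10^-1.27 = 0.053703
α₁ = 1/(1 + 0.017378 + 0.053703) = 1/1.0711 = 0.9336; α₂ = α₁·K2/[H⁺] = 0.05014
α₁ + 2α₂ = 1.0339
DIC = CA / (α₁ + 2α₂) = 2.32 / 1.0339 = 2.24 mmol/kg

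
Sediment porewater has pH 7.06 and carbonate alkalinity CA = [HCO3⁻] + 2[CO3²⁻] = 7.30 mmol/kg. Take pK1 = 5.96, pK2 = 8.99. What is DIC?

CA = [HCO3⁻] + 2[CO3²⁻] = (α₁ + 2α₂)·DIC
At pH 7.06: [H⁺]/K1 = 10^-1.10 = 0.079433, K2/[H⁺] = 10^-1.93 = 0.011749
α₁ = 1/(1 + 0.079433 + 0.011749) = 1/1.0912 = 0.9164; α₂ = α₁·K2/[H⁺] = 0.01077
α₁ + 2α₂ = 0.9380
DIC = CA / (α₁ + 2α₂) = 7.30 / 0.9380 = 7.78 mmol/kg

DIC = 7.78 mmol/kg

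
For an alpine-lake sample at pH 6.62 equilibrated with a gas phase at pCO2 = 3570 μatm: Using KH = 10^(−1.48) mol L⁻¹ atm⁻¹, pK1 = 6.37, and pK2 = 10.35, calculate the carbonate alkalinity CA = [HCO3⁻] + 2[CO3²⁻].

CA = 0.210 mmol/L

[CO2*] = KH · pCO2 = 10^(−1.48) × 3570×10^-6 = 1.182×10^-4 mol/L
α₀ = 1/(1 + K1/[H⁺] + K1K2/[H⁺]²) = 1/(1 + 10^+0.25 + 10^-3.48) = 0.3599
DIC = [CO2*]/α₀ = 1.182×10^-4 / 0.3599 = 0.3285 mmol/L
CA = (α₁ + 2α₂)·DIC = (0.6400 + 2×0.0001192) × 0.3285 = 0.210 mmol/L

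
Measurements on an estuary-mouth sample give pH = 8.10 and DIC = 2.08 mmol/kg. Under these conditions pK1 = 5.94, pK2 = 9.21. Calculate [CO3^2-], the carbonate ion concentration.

[CO3²⁻] = 0.149 mmol/kg

α₂ = 1 / (1 + [H⁺]/K2 + [H⁺]²/(K1K2)) = 1 / (1 + 10^+1.11 + 10^-1.05)
   = 1 / (1 + 12.882 + 0.089125) = 1/13.972 = 0.07157
[CO3²⁻] = α₂ × DIC = 0.07157 × 2.08 = 0.149 mmol/kg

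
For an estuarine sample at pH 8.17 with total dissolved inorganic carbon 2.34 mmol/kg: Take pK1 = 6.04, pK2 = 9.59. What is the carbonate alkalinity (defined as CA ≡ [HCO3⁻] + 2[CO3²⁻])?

CA = 2.41 mmol/kg

CA = [HCO3⁻] + 2[CO3²⁻] = (α₁ + 2α₂)·DIC
At pH 8.17: [H⁺]/K1 = 10^-2.13 = 0.0074131, K2/[H⁺] = 10^-1.42 = 0.038019
α₁ = 1/(1 + 0.0074131 + 0.038019) = 1/1.0454 = 0.9565; α₂ = α₁·K2/[H⁺] = 0.03637
α₁ + 2α₂ = 1.0293
CA = 1.0293 × 2.34 = 2.41 mmol/kg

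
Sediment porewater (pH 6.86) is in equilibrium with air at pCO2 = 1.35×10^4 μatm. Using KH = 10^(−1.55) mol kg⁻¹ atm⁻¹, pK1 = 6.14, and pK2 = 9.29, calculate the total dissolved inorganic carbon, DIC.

[CO2*] = KH · pCO2 = 10^(−1.55) × 1.35×10^4×10^-6 = 3.805×10^-4 mol/kg
α₀ = 1/(1 + K1/[H⁺] + K1K2/[H⁺]²) = 1/(1 + 10^+0.72 + 10^-1.71) = 0.1596
DIC = [CO2*]/α₀ = 3.805×10^-4 / 0.1596 = 2.38 mmol/kg

DIC = 2.38 mmol/kg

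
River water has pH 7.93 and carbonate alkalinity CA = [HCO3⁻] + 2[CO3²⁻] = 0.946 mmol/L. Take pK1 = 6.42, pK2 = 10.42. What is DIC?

DIC = 0.972 mmol/L

CA = [HCO3⁻] + 2[CO3²⁻] = (α₁ + 2α₂)·DIC
At pH 7.93: [H⁺]/K1 = 10^-1.51 = 0.030903, K2/[H⁺] = 10^-2.49 = 0.0032359
α₁ = 1/(1 + 0.030903 + 0.0032359) = 1/1.0341 = 0.9670; α₂ = α₁·K2/[H⁺] = 0.003129
α₁ + 2α₂ = 0.9732
DIC = CA / (α₁ + 2α₂) = 0.946 / 0.9732 = 0.972 mmol/L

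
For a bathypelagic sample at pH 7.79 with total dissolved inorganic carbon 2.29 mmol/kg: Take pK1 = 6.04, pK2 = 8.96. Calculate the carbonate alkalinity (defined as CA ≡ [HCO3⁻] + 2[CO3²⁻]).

CA = [HCO3⁻] + 2[CO3²⁻] = (α₁ + 2α₂)·DIC
At pH 7.79: [H⁺]/K1 = 10^-1.75 = 0.017783, K2/[H⁺] = 10^-1.17 = 0.067608
α₁ = 1/(1 + 0.017783 + 0.067608) = 1/1.0854 = 0.9213; α₂ = α₁·K2/[H⁺] = 0.06229
α₁ + 2α₂ = 1.0459
CA = 1.0459 × 2.29 = 2.40 mmol/kg

CA = 2.40 mmol/kg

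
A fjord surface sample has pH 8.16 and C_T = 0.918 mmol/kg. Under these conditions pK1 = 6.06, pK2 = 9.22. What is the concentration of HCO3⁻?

α₁ = 1 / (1 + [H⁺]/K1 + K2/[H⁺]) = 1 / (1 + 10^-2.10 + 10^-1.06)
   = 1 / (1 + 0.0079433 + 0.087096) = 1/1.0950 = 0.9132
[HCO3⁻] = α₁ × DIC = 0.9132 × 0.918 = 0.838 mmol/kg

[HCO3⁻] = 0.838 mmol/kg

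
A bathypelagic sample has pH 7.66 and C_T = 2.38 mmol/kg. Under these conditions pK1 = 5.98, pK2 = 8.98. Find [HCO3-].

[HCO3⁻] = 2.23 mmol/kg

α₁ = 1 / (1 + [H⁺]/K1 + K2/[H⁺]) = 1 / (1 + 10^-1.68 + 10^-1.32)
   = 1 / (1 + 0.020893 + 0.047863) = 1/1.0688 = 0.9357
[HCO3⁻] = α₁ × DIC = 0.9357 × 2.38 = 2.23 mmol/kg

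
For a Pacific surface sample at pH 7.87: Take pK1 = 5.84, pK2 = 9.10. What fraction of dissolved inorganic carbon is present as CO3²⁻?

α₂ = 1 / (1 + [H⁺]/K2 + [H⁺]²/(K1K2)) = 1 / (1 + 10^+1.23 + 10^-0.80)
   = 1 / (1 + 16.982 + 0.15849) = 1/18.141 = 0.05512

α₂ = 0.0551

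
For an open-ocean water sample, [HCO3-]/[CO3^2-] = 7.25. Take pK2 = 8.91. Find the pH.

pH = 8.05

From K2 = [H⁺][CO3^2-]/[HCO3-]:  pH = pK2 − log₁₀([HCO3-]/[CO3^2-])
log₁₀(7.25) = +0.860
pH = 8.91 − (+0.860) = 8.05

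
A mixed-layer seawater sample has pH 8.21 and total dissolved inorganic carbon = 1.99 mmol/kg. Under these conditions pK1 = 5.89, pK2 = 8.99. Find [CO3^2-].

α₂ = 1 / (1 + [H⁺]/K2 + [H⁺]²/(K1K2)) = 1 / (1 + 10^+0.78 + 10^-1.54)
   = 1 / (1 + 6.0256 + 0.028840) = 1/7.0544 = 0.1418
[CO3²⁻] = α₂ × DIC = 0.1418 × 1.99 = 0.282 mmol/kg

[CO3²⁻] = 0.282 mmol/kg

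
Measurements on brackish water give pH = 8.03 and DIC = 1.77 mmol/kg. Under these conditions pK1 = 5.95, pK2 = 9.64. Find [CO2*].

[CO2*] = 14.3 μmol/kg

α₀ = 1 / (1 + K1/[H⁺] + K1K2/[H⁺]²) = 1 / (1 + 10^+2.08 + 10^+0.47)
   = 1 / (1 + 120.23 + 2.9512) = 1/124.18 = 0.008053
[CO2*] = α₀ × DIC = 0.008053 × 1.77 = 0.0143 mmol/kg = 14.3 μmol/kg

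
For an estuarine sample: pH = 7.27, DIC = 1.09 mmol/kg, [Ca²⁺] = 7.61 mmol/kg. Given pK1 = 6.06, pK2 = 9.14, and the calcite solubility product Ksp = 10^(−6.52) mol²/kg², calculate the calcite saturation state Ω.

α₂ = 1 / (1 + [H⁺]/K2 + [H⁺]²/(K1K2)) = 1 / (1 + 10^+1.87 + 10^+0.66)
   = 1 / (1 + 74.131 + 4.5709) = 1/79.702 = 0.01255
[CO3²⁻] = α₂ × DIC = 0.01255 × 1.09 = 0.01368 mmol/kg = 13.68 μmol/kg
Ksp = 10^(−6.52) = 3.020×10^-7
Ω = [Ca²⁺][CO3²⁻]/Ksp = (7.61×10^-3)(1.368×10^-5) / 3.020×10^-7 = 0.345

Ω = 0.345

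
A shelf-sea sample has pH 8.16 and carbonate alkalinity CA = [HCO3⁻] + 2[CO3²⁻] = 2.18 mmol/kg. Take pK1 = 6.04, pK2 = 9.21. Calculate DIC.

DIC = 2.03 mmol/kg

CA = [HCO3⁻] + 2[CO3²⁻] = (α₁ + 2α₂)·DIC
At pH 8.16: [H⁺]/K1 = 10^-2.12 = 0.0075858, K2/[H⁺] = 10^-1.05 = 0.089125
α₁ = 1/(1 + 0.0075858 + 0.089125) = 1/1.0967 = 0.9118; α₂ = α₁·K2/[H⁺] = 0.08127
α₁ + 2α₂ = 1.0743
DIC = CA / (α₁ + 2α₂) = 2.18 / 1.0743 = 2.03 mmol/kg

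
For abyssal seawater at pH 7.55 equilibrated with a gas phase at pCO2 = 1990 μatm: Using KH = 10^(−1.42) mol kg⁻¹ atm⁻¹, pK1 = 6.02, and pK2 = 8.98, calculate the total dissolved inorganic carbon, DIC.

DIC = 2.73 mmol/kg

[CO2*] = KH · pCO2 = 10^(−1.42) × 1990×10^-6 = 7.566×10^-5 mol/kg
α₀ = 1/(1 + K1/[H⁺] + K1K2/[H⁺]²) = 1/(1 + 10^+1.53 + 10^+0.10) = 0.02767
DIC = [CO2*]/α₀ = 7.566×10^-5 / 0.02767 = 2.73 mmol/kg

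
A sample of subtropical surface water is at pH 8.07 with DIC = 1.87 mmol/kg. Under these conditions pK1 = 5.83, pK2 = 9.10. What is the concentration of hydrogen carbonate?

α₁ = 1 / (1 + [H⁺]/K1 + K2/[H⁺]) = 1 / (1 + 10^-2.24 + 10^-1.03)
   = 1 / (1 + 0.0057544 + 0.093325) = 1/1.0991 = 0.9099
[HCO3⁻] = α₁ × DIC = 0.9099 × 1.87 = 1.70 mmol/kg

[HCO3⁻] = 1.70 mmol/kg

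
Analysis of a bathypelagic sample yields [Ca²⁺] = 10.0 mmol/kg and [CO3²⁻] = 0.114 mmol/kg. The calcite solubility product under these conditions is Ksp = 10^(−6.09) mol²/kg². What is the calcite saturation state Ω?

Ksp = 10^(−6.09) = 8.128×10^-7
Ω = [Ca²⁺][CO3²⁻]/Ksp = (10.0×10^-3)(0.114×10^-3) / 8.128×10^-7 = 1.40

Ω = 1.40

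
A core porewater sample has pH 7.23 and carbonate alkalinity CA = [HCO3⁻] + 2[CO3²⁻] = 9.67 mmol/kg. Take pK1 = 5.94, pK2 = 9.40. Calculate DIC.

DIC = 10.1 mmol/kg

CA = [HCO3⁻] + 2[CO3²⁻] = (α₁ + 2α₂)·DIC
At pH 7.23: [H⁺]/K1 = 10^-1.29 = 0.051286, K2/[H⁺] = 10^-2.17 = 0.0067608
α₁ = 1/(1 + 0.051286 + 0.0067608) = 1/1.0580 = 0.9451; α₂ = α₁·K2/[H⁺] = 0.006390
α₁ + 2α₂ = 0.9579
DIC = CA / (α₁ + 2α₂) = 9.67 / 0.9579 = 10.1 mmol/kg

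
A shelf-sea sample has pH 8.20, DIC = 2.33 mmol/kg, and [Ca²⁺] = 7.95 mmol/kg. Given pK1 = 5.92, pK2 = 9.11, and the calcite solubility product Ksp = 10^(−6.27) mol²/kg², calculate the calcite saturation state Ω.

α₂ = 1 / (1 + [H⁺]/K2 + [H⁺]²/(K1K2)) = 1 / (1 + 10^+0.91 + 10^-1.37)
   = 1 / (1 + 8.1283 + 0.042658) = 1/9.1710 = 0.1090
[CO3²⁻] = α₂ × DIC = 0.1090 × 2.33 = 0.2541 mmol/kg
Ksp = 10^(−6.27) = 5.370×10^-7
Ω = [Ca²⁺][CO3²⁻]/Ksp = (7.95×10^-3)(2.541×10^-4) / 5.370×10^-7 = 3.76

Ω = 3.76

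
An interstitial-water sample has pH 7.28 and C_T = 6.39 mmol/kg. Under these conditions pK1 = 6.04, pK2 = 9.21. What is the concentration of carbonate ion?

α₂ = 1 / (1 + [H⁺]/K2 + [H⁺]²/(K1K2)) = 1 / (1 + 10^+1.93 + 10^+0.69)
   = 1 / (1 + 85.114 + 4.8978) = 1/91.012 = 0.01099
[CO3²⁻] = α₂ × DIC = 0.01099 × 6.39 = 0.0702 mmol/kg

[CO3²⁻] = 0.0702 mmol/kg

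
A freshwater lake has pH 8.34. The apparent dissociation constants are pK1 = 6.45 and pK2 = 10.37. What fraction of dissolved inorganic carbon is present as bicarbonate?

α₁ = 0.978

α₁ = 1 / (1 + [H⁺]/K1 + K2/[H⁺]) = 1 / (1 + 10^-1.89 + 10^-2.03)
   = 1 / (1 + 0.012882 + 0.0093325) = 1/1.0222 = 0.9783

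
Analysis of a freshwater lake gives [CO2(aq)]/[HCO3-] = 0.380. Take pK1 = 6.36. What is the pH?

pH = 6.78

From K1 = [H⁺][HCO3-]/[CO2(aq)]:  pH = pK1 − log₁₀([CO2(aq)]/[HCO3-])
log₁₀(0.380) = -0.420
pH = 6.36 − (-0.420) = 6.78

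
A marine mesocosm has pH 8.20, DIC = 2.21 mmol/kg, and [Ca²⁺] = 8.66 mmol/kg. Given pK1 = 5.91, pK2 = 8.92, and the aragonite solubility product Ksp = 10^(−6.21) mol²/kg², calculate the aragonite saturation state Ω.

α₂ = 1 / (1 + [H⁺]/K2 + [H⁺]²/(K1K2)) = 1 / (1 + 10^+0.72 + 10^-1.57)
   = 1 / (1 + 5.2481 + 0.026915) = 1/6.2750 = 0.1594
[CO3²⁻] = α₂ × DIC = 0.1594 × 2.21 = 0.3522 mmol/kg
Ksp = 10^(−6.21) = 6.166×10^-7
Ω = [Ca²⁺][CO3²⁻]/Ksp = (8.66×10^-3)(3.522×10^-4) / 6.166×10^-7 = 4.95

Ω = 4.95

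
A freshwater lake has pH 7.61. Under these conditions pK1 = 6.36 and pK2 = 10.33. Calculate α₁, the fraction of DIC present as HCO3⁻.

α₁ = 0.945

α₁ = 1 / (1 + [H⁺]/K1 + K2/[H⁺]) = 1 / (1 + 10^-1.25 + 10^-2.72)
   = 1 / (1 + 0.056234 + 0.0019055) = 1/1.0581 = 0.9451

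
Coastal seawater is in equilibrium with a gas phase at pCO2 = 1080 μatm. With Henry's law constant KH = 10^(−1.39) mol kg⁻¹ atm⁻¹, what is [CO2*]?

[CO2*] = 44.0 μmol/kg

KH = 10^(−1.39) = 4.074×10^-2 mol kg⁻¹ atm⁻¹
[CO2*] = KH · pCO2 = 4.074×10^-2 × 1080×10^-6 atm = 4.40×10^-5 mol/kg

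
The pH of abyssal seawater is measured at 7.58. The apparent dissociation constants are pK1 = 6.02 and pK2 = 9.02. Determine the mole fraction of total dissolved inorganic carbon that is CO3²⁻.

α₂ = 0.0341

α₂ = 1 / (1 + [H⁺]/K2 + [H⁺]²/(K1K2)) = 1 / (1 + 10^+1.44 + 10^-0.12)
   = 1 / (1 + 27.542 + 0.75858) = 1/29.301 = 0.03413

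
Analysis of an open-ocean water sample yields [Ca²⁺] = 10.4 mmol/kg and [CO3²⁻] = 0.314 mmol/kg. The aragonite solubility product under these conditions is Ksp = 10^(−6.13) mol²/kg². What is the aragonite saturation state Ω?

Ω = 4.41

Ksp = 10^(−6.13) = 7.413×10^-7
Ω = [Ca²⁺][CO3²⁻]/Ksp = (10.4×10^-3)(0.314×10^-3) / 7.413×10^-7 = 4.41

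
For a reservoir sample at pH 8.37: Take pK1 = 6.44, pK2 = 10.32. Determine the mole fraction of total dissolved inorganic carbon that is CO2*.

α₀ = 0.0115

α₀ = 1 / (1 + K1/[H⁺] + K1K2/[H⁺]²) = 1 / (1 + 10^+1.93 + 10^-0.02)
   = 1 / (1 + 85.114 + 0.95499) = 1/87.069 = 0.01149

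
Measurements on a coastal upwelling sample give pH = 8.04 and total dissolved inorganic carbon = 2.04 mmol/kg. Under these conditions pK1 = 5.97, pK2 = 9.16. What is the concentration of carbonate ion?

[CO3²⁻] = 0.143 mmol/kg

α₂ = 1 / (1 + [H⁺]/K2 + [H⁺]²/(K1K2)) = 1 / (1 + 10^+1.12 + 10^-0.95)
   = 1 / (1 + 13.183 + 0.11220) = 1/14.295 = 0.06996
[CO3²⁻] = α₂ × DIC = 0.06996 × 2.04 = 0.143 mmol/kg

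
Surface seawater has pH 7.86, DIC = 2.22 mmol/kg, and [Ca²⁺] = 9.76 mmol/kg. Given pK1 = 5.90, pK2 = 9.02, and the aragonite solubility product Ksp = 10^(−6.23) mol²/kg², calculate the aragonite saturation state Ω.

α₂ = 1 / (1 + [H⁺]/K2 + [H⁺]²/(K1K2)) = 1 / (1 + 10^+1.16 + 10^-0.80)
   = 1 / (1 + 14.454 + 0.15849) = 1/15.613 = 0.06405
[CO3²⁻] = α₂ × DIC = 0.06405 × 2.22 = 0.1422 mmol/kg
Ksp = 10^(−6.23) = 5.888×10^-7
Ω = [Ca²⁺][CO3²⁻]/Ksp = (9.76×10^-3)(1.422×10^-4) / 5.888×10^-7 = 2.36

Ω = 2.36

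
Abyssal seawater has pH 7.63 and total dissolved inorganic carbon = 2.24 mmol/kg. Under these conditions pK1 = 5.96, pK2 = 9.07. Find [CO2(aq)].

[CO2*] = 0.0453 mmol/kg

α₀ = 1 / (1 + K1/[H⁺] + K1K2/[H⁺]²) = 1 / (1 + 10^+1.67 + 10^+0.23)
   = 1 / (1 + 46.774 + 1.6982) = 1/49.472 = 0.02021
[CO2*] = α₀ × DIC = 0.02021 × 2.24 = 0.0453 mmol/kg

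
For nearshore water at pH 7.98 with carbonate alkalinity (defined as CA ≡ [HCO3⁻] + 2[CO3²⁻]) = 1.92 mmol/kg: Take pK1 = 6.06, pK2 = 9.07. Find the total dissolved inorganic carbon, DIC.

CA = [HCO3⁻] + 2[CO3²⁻] = (α₁ + 2α₂)·DIC
At pH 7.98: [H⁺]/K1 = 10^-1.92 = 0.012023, K2/[H⁺] = 10^-1.09 = 0.081283
α₁ = 1/(1 + 0.012023 + 0.081283) = 1/1.0933 = 0.9147; α₂ = α₁·K2/[H⁺] = 0.07435
α₁ + 2α₂ = 1.0633
DIC = CA / (α₁ + 2α₂) = 1.92 / 1.0633 = 1.81 mmol/kg

DIC = 1.81 mmol/kg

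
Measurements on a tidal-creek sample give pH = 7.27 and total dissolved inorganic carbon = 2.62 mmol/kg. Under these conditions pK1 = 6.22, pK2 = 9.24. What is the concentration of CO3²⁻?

[CO3²⁻] = 0.0255 mmol/kg

α₂ = 1 / (1 + [H⁺]/K2 + [H⁺]²/(K1K2)) = 1 / (1 + 10^+1.97 + 10^+0.92)
   = 1 / (1 + 93.325 + 8.3176) = 1/102.64 = 0.009742
[CO3²⁻] = α₂ × DIC = 0.009742 × 2.62 = 0.0255 mmol/kg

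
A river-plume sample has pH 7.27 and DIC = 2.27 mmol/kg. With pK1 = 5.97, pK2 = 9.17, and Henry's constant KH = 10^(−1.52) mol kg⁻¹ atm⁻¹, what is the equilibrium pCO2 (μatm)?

pCO2 = 3540 μatm

α₀ = 1 / (1 + K1/[H⁺] + K1K2/[H⁺]²) = 1 / (1 + 10^+1.30 + 10^-0.60)
   = 1 / (1 + 19.953 + 0.25119) = 1/21.204 = 0.04716
[CO2*] = α₀ × DIC = 0.04716 × 2.27 = 0.1071 mmol/kg
pCO2 = [CO2*]/KH = 1.071×10^-4 / 3.020×10^-2 = 3540 μatm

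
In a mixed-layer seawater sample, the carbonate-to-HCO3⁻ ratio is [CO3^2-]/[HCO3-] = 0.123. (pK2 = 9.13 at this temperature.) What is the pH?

From K2 = [H⁺][CO3^2-]/[HCO3-]:  pH = pK2 + log₁₀([CO3^2-]/[HCO3-])
log₁₀(0.123) = -0.910
pH = 9.13 + (-0.910) = 8.22

pH = 8.22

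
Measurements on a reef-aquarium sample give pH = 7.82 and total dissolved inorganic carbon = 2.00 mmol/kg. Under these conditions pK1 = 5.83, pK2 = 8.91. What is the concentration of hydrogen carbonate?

[HCO3⁻] = 1.83 mmol/kg

α₁ = 1 / (1 + [H⁺]/K1 + K2/[H⁺]) = 1 / (1 + 10^-1.99 + 10^-1.09)
   = 1 / (1 + 0.010233 + 0.081283) = 1/1.0915 = 0.9162
[HCO3⁻] = α₁ × DIC = 0.9162 × 2.00 = 1.83 mmol/kg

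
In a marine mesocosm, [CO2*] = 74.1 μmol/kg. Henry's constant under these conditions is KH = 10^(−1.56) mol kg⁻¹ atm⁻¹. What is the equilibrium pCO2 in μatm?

KH = 10^(−1.56) = 2.754×10^-2 mol kg⁻¹ atm⁻¹
pCO2 = [CO2*]/KH = 74.1×10^-6 / 2.754×10^-2 = 2.69×10^-3 atm = 2690 μatm

pCO2 = 2690 μatm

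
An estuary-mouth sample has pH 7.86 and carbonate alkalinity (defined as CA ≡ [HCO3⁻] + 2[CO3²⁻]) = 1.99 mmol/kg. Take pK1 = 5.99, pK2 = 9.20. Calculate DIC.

DIC = 1.93 mmol/kg

CA = [HCO3⁻] + 2[CO3²⁻] = (α₁ + 2α₂)·DIC
At pH 7.86: [H⁺]/K1 = 10^-1.87 = 0.013490, K2/[H⁺] = 10^-1.34 = 0.045709
α₁ = 1/(1 + 0.013490 + 0.045709) = 1/1.0592 = 0.9441; α₂ = α₁·K2/[H⁺] = 0.04315
α₁ + 2α₂ = 1.0304
DIC = CA / (α₁ + 2α₂) = 1.99 / 1.0304 = 1.93 mmol/kg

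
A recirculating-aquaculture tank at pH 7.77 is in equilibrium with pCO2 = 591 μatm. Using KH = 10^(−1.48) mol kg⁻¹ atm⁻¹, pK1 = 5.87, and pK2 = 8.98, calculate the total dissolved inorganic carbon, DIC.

[CO2*] = KH · pCO2 = 10^(−1.48) × 591×10^-6 = 1.957×10^-5 mol/kg
α₀ = 1/(1 + K1/[H⁺] + K1K2/[H⁺]²) = 1/(1 + 10^+1.90 + 10^+0.69) = 0.01172
DIC = [CO2*]/α₀ = 1.957×10^-5 / 0.01172 = 1.67 mmol/kg

DIC = 1.67 mmol/kg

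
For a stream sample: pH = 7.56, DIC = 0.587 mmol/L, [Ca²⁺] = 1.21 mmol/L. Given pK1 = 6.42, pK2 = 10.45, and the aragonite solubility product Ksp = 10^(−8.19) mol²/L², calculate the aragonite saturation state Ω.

Ω = 0.132

α₂ = 1 / (1 + [H⁺]/K2 + [H⁺]²/(K1K2)) = 1 / (1 + 10^+2.89 + 10^+1.75)
   = 1 / (1 + 776.25 + 56.234) = 1/833.48 = 0.001200
[CO3²⁻] = α₂ × DIC = 0.001200 × 0.587 = 0.0007043 mmol/L = 0.7043 μmol/L
Ksp = 10^(−8.19) = 6.457×10^-9
Ω = [Ca²⁺][CO3²⁻]/Ksp = (1.21×10^-3)(7.043×10^-7) / 6.457×10^-9 = 0.132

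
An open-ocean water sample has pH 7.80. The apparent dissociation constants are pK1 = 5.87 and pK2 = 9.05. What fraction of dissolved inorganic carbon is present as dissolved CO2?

α₀ = 1 / (1 + K1/[H⁺] + K1K2/[H⁺]²) = 1 / (1 + 10^+1.93 + 10^+0.68)
   = 1 / (1 + 85.114 + 4.7863) = 1/90.900 = 0.01100

α₀ = 0.0110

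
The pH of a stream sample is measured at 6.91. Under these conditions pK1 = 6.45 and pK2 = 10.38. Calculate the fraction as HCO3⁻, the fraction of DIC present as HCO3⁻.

α₁ = 1 / (1 + [H⁺]/K1 + K2/[H⁺]) = 1 / (1 + 10^-0.46 + 10^-3.47)
   = 1 / (1 + 0.34674 + 0.00033884) = 1/1.3471 = 0.7423

α₁ = 0.742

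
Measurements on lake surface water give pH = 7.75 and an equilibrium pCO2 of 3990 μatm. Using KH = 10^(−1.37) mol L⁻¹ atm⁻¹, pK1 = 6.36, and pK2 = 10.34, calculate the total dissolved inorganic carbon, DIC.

[CO2*] = KH · pCO2 = 10^(−1.37) × 3990×10^-6 = 1.702×10^-4 mol/L
α₀ = 1/(1 + K1/[H⁺] + K1K2/[H⁺]²) = 1/(1 + 10^+1.39 + 10^-1.20) = 0.03905
DIC = [CO2*]/α₀ = 1.702×10^-4 / 0.03905 = 4.36 mmol/L

DIC = 4.36 mmol/L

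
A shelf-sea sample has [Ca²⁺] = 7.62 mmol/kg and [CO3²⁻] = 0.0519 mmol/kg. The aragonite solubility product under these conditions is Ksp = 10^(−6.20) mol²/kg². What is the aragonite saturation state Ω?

Ksp = 10^(−6.20) = 6.310×10^-7
Ω = [Ca²⁺][CO3²⁻]/Ksp = (7.62×10^-3)(0.0519×10^-3) / 6.310×10^-7 = 0.627

Ω = 0.627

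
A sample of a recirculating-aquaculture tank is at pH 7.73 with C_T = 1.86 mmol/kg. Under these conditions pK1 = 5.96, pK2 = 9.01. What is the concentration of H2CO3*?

[CO2*] = 0.0295 mmol/kg

α₀ = 1 / (1 + K1/[H⁺] + K1K2/[H⁺]²) = 1 / (1 + 10^+1.77 + 10^+0.49)
   = 1 / (1 + 58.884 + 3.0903) = 1/62.975 = 0.01588
[CO2*] = α₀ × DIC = 0.01588 × 1.86 = 0.0295 mmol/kg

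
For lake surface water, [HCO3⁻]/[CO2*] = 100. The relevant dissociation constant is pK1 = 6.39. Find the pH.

From K1 = [H⁺][HCO3⁻]/[CO2*]:  pH = pK1 + log₁₀([HCO3⁻]/[CO2*])
log₁₀(100) = +2.000
pH = 6.39 + (+2.000) = 8.39

pH = 8.39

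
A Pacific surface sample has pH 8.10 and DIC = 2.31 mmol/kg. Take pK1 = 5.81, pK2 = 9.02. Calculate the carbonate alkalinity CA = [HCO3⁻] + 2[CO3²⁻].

CA = 2.55 mmol/kg

CA = [HCO3⁻] + 2[CO3²⁻] = (α₁ + 2α₂)·DIC
At pH 8.10: [H⁺]/K1 = 10^-2.29 = 0.0051286, K2/[H⁺] = 10^-0.92 = 0.12023
α₁ = 1/(1 + 0.0051286 + 0.12023) = 1/1.1254 = 0.8886; α₂ = α₁·K2/[H⁺] = 0.1068
α₁ + 2α₂ = 1.1023
CA = 1.1023 × 2.31 = 2.55 mmol/kg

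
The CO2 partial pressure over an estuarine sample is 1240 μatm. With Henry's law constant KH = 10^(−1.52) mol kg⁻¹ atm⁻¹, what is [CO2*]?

[CO2*] = 37.4 μmol/kg

KH = 10^(−1.52) = 3.020×10^-2 mol kg⁻¹ atm⁻¹
[CO2*] = KH · pCO2 = 3.020×10^-2 × 1240×10^-6 atm = 3.74×10^-5 mol/kg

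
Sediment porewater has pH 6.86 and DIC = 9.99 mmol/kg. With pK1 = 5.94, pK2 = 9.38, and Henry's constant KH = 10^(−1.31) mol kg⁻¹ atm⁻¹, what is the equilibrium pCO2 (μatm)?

α₀ = 1 / (1 + K1/[H⁺] + K1K2/[H⁺]²) = 1 / (1 + 10^+0.92 + 10^-1.60)
   = 1 / (1 + 8.3176 + 0.025119) = 1/9.3428 = 0.1070
[CO2*] = α₀ × DIC = 0.1070 × 9.99 = 1.069 mmol/kg
pCO2 = [CO2*]/KH = 1.069×10^-3 / 4.898×10^-2 = 2.18×10^4 μatm

pCO2 = 2.18×10^4 μatm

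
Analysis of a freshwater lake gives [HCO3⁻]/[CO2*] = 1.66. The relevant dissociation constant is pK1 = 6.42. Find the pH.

From K1 = [H⁺][HCO3⁻]/[CO2*]:  pH = pK1 + log₁₀([HCO3⁻]/[CO2*])
log₁₀(1.66) = +0.220
pH = 6.42 + (+0.220) = 6.64

pH = 6.64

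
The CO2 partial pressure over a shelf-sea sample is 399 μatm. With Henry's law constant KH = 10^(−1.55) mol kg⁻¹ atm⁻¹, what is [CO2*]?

[CO2*] = 11.2 μmol/kg

KH = 10^(−1.55) = 2.818×10^-2 mol kg⁻¹ atm⁻¹
[CO2*] = KH · pCO2 = 2.818×10^-2 × 399×10^-6 atm = 1.12×10^-5 mol/kg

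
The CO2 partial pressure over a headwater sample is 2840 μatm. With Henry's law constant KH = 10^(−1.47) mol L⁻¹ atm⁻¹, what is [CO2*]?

[CO2*] = 96.2 μmol/L

KH = 10^(−1.47) = 3.388×10^-2 mol L⁻¹ atm⁻¹
[CO2*] = KH · pCO2 = 3.388×10^-2 × 2840×10^-6 atm = 9.62×10^-5 mol/L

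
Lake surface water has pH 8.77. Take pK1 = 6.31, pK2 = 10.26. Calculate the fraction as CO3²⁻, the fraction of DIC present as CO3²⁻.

α₂ = 0.0312

α₂ = 1 / (1 + [H⁺]/K2 + [H⁺]²/(K1K2)) = 1 / (1 + 10^+1.49 + 10^-0.97)
   = 1 / (1 + 30.903 + 0.10715) = 1/32.010 = 0.03124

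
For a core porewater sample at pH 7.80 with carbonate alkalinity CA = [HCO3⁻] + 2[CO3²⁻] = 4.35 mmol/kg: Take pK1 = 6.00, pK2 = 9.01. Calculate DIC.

CA = [HCO3⁻] + 2[CO3²⁻] = (α₁ + 2α₂)·DIC
At pH 7.80: [H⁺]/K1 = 10^-1.80 = 0.015849, K2/[H⁺] = 10^-1.21 = 0.061660
α₁ = 1/(1 + 0.015849 + 0.061660) = 1/1.0775 = 0.9281; α₂ = α₁·K2/[H⁺] = 0.05722
α₁ + 2α₂ = 1.0425
DIC = CA / (α₁ + 2α₂) = 4.35 / 1.0425 = 4.17 mmol/kg

DIC = 4.17 mmol/kg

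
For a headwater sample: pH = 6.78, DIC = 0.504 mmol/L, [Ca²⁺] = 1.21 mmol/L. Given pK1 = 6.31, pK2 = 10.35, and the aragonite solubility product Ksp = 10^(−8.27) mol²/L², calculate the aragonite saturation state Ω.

α₂ = 1 / (1 + [H⁺]/K2 + [H⁺]²/(K1K2)) = 1 / (1 + 10^+3.57 + 10^+3.10)
   = 1 / (1 + 3715.4 + 1258.9) = 1/4975.3 = 0.0002010
[CO3²⁻] = α₂ × DIC = 0.0002010 × 0.504 = 0.0001013 mmol/L = 0.1013 μmol/L
Ksp = 10^(−8.27) = 5.370×10^-9
Ω = [Ca²⁺][CO3²⁻]/Ksp = (1.21×10^-3)(1.013×10^-7) / 5.370×10^-9 = 0.0228

Ω = 0.0228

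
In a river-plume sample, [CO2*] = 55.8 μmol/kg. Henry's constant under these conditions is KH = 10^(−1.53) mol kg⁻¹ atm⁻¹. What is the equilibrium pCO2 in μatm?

KH = 10^(−1.53) = 2.951×10^-2 mol kg⁻¹ atm⁻¹
pCO2 = [CO2*]/KH = 55.8×10^-6 / 2.951×10^-2 = 1.89×10^-3 atm = 1890 μatm

pCO2 = 1890 μatm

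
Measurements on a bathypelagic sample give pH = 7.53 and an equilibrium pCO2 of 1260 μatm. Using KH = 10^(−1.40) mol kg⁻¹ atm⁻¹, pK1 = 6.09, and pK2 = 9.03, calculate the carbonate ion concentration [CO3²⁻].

[CO3²⁻] = 0.0437 mmol/kg

[CO2*] = KH · pCO2 = 10^(−1.40) × 1260×10^-6 = 5.016×10^-5 mol/kg
α₀ = 1/(1 + K1/[H⁺] + K1K2/[H⁺]²) = 1/(1 + 10^+1.44 + 10^-0.06) = 0.03400
DIC = [CO2*]/α₀ = 5.016×10^-5 / 0.03400 = 1.475 mmol/kg
[CO3²⁻] = α₂·DIC; α₂ = 0.02961, so [CO3²⁻] = 0.02961 × 1.475 = 0.0437 mmol/kg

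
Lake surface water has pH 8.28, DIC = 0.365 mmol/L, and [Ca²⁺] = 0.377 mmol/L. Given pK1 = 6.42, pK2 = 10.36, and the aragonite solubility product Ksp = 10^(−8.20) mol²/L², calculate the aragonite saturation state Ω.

α₂ = 1 / (1 + [H⁺]/K2 + [H⁺]²/(K1K2)) = 1 / (1 + 10^+2.08 + 10^+0.22)
   = 1 / (1 + 120.23 + 1.6596) = 1/122.89 = 0.008138
[CO3²⁻] = α₂ × DIC = 0.008138 × 0.365 = 0.002970 mmol/L = 2.970 μmol/L
Ksp = 10^(−8.20) = 6.310×10^-9
Ω = [Ca²⁺][CO3²⁻]/Ksp = (0.377×10^-3)(2.970×10^-6) / 6.310×10^-9 = 0.177

Ω = 0.177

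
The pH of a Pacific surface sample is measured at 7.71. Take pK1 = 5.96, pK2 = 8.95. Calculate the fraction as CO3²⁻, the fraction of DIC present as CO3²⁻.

α₂ = 0.0535

α₂ = 1 / (1 + [H⁺]/K2 + [H⁺]²/(K1K2)) = 1 / (1 + 10^+1.24 + 10^-0.51)
   = 1 / (1 + 17.378 + 0.30903) = 1/18.687 = 0.05351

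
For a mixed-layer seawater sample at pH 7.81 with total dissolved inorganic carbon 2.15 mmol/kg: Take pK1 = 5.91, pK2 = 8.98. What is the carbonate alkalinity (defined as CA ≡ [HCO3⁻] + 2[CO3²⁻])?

CA = 2.26 mmol/kg

CA = [HCO3⁻] + 2[CO3²⁻] = (α₁ + 2α₂)·DIC
At pH 7.81: [H⁺]/K1 = 10^-1.90 = 0.012589, K2/[H⁺] = 10^-1.17 = 0.067608
α₁ = 1/(1 + 0.012589 + 0.067608) = 1/1.0802 = 0.9258; α₂ = α₁·K2/[H⁺] = 0.06259
α₁ + 2α₂ = 1.0509
CA = 1.0509 × 2.15 = 2.26 mmol/kg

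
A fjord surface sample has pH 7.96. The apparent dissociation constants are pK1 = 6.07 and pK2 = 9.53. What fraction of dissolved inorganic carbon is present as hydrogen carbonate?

α₁ = 0.962

α₁ = 1 / (1 + [H⁺]/K1 + K2/[H⁺]) = 1 / (1 + 10^-1.89 + 10^-1.57)
   = 1 / (1 + 0.012882 + 0.026915) = 1/1.0398 = 0.9617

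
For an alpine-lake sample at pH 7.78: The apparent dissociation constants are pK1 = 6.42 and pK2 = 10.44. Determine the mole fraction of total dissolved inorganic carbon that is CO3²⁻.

α₂ = 1 / (1 + [H⁺]/K2 + [H⁺]²/(K1K2)) = 1 / (1 + 10^+2.66 + 10^+1.30)
   = 1 / (1 + 457.09 + 19.953) = 1/478.04 = 0.002092

α₂ = 0.00209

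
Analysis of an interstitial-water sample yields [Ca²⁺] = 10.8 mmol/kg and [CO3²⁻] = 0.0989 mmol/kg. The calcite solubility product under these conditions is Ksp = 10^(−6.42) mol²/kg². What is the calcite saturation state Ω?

Ω = 2.81

Ksp = 10^(−6.42) = 3.802×10^-7
Ω = [Ca²⁺][CO3²⁻]/Ksp = (10.8×10^-3)(0.0989×10^-3) / 3.802×10^-7 = 2.81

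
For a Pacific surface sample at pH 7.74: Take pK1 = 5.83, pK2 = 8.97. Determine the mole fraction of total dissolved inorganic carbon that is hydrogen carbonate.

α₁ = 0.934

α₁ = 1 / (1 + [H⁺]/K1 + K2/[H⁺]) = 1 / (1 + 10^-1.91 + 10^-1.23)
   = 1 / (1 + 0.012303 + 0.058884) = 1/1.0712 = 0.9335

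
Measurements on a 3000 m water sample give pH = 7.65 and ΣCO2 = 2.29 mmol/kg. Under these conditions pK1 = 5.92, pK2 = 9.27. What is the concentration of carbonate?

[CO3²⁻] = 0.0527 mmol/kg

α₂ = 1 / (1 + [H⁺]/K2 + [H⁺]²/(K1K2)) = 1 / (1 + 10^+1.62 + 10^-0.11)
   = 1 / (1 + 41.687 + 0.77625) = 1/43.463 = 0.02301
[CO3²⁻] = α₂ × DIC = 0.02301 × 2.29 = 0.0527 mmol/kg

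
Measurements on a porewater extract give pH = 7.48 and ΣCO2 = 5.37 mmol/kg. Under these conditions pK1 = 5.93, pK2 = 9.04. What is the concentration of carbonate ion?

α₂ = 1 / (1 + [H⁺]/K2 + [H⁺]²/(K1K2)) = 1 / (1 + 10^+1.56 + 10^+0.01)
   = 1 / (1 + 36.308 + 1.0233) = 1/38.331 = 0.02609
[CO3²⁻] = α₂ × DIC = 0.02609 × 5.37 = 0.140 mmol/kg

[CO3²⁻] = 0.140 mmol/kg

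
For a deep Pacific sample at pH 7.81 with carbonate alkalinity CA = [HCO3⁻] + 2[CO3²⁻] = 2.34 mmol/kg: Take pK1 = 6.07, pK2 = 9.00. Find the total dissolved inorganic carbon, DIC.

DIC = 2.24 mmol/kg

CA = [HCO3⁻] + 2[CO3²⁻] = (α₁ + 2α₂)·DIC
At pH 7.81: [H⁺]/K1 = 10^-1.74 = 0.018197, K2/[H⁺] = 10^-1.19 = 0.064565
α₁ = 1/(1 + 0.018197 + 0.064565) = 1/1.0828 = 0.9236; α₂ = α₁·K2/[H⁺] = 0.05963
α₁ + 2α₂ = 1.0428
DIC = CA / (α₁ + 2α₂) = 2.34 / 1.0428 = 2.24 mmol/kg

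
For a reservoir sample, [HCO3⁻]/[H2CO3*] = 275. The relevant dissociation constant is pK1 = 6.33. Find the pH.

pH = 8.77

From K1 = [H⁺][HCO3⁻]/[H2CO3*]:  pH = pK1 + log₁₀([HCO3⁻]/[H2CO3*])
log₁₀(275) = +2.439
pH = 6.33 + (+2.439) = 8.77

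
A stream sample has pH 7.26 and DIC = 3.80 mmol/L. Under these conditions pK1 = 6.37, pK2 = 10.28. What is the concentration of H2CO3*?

α₀ = 1 / (1 + K1/[H⁺] + K1K2/[H⁺]²) = 1 / (1 + 10^+0.89 + 10^-2.13)
   = 1 / (1 + 7.7625 + 0.0074131) = 1/8.7699 = 0.1140
[CO2*] = α₀ × DIC = 0.1140 × 3.80 = 0.433 mmol/L

[CO2*] = 0.433 mmol/L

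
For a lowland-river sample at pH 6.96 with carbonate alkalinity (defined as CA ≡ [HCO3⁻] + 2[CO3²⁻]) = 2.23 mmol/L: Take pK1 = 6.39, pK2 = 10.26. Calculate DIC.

CA = [HCO3⁻] + 2[CO3²⁻] = (α₁ + 2α₂)·DIC
At pH 6.96: [H⁺]/K1 = 10^-0.57 = 0.26915, K2/[H⁺] = 10^-3.30 = 0.00050119
α₁ = 1/(1 + 0.26915 + 0.00050119) = 1/1.2697 = 0.7876; α₂ = α₁·K2/[H⁺] = 0.0003947
α₁ + 2α₂ = 0.7884
DIC = CA / (α₁ + 2α₂) = 2.23 / 0.7884 = 2.83 mmol/L

DIC = 2.83 mmol/L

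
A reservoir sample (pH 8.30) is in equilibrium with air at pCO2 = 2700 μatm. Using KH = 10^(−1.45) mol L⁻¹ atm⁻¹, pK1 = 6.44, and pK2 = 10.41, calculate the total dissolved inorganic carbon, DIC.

DIC = 7.09 mmol/L

[CO2*] = KH · pCO2 = 10^(−1.45) × 2700×10^-6 = 9.580×10^-5 mol/L
α₀ = 1/(1 + K1/[H⁺] + K1K2/[H⁺]²) = 1/(1 + 10^+1.86 + 10^-0.25) = 0.01351
DIC = [CO2*]/α₀ = 9.580×10^-5 / 0.01351 = 7.09 mmol/L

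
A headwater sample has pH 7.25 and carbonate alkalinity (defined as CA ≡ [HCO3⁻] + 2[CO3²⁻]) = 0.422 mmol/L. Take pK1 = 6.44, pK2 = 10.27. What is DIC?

CA = [HCO3⁻] + 2[CO3²⁻] = (α₁ + 2α₂)·DIC
At pH 7.25: [H⁺]/K1 = 10^-0.81 = 0.15488, K2/[H⁺] = 10^-3.02 = 0.00095499
α₁ = 1/(1 + 0.15488 + 0.00095499) = 1/1.1558 = 0.8652; α₂ = α₁·K2/[H⁺] = 0.0008262
α₁ + 2α₂ = 0.8668
DIC = CA / (α₁ + 2α₂) = 0.422 / 0.8668 = 0.487 mmol/L

DIC = 0.487 mmol/L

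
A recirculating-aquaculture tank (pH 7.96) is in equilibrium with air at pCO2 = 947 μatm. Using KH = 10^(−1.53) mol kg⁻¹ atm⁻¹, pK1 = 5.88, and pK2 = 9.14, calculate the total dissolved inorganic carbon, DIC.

[CO2*] = KH · pCO2 = 10^(−1.53) × 947×10^-6 = 2.795×10^-5 mol/kg
α₀ = 1/(1 + K1/[H⁺] + K1K2/[H⁺]²) = 1/(1 + 10^+2.08 + 10^+0.90) = 0.007742
DIC = [CO2*]/α₀ = 2.795×10^-5 / 0.007742 = 3.61 mmol/kg

DIC = 3.61 mmol/kg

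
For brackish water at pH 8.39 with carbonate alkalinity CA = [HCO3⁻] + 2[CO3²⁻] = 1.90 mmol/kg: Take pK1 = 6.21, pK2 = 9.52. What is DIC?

DIC = 1.79 mmol/kg

CA = [HCO3⁻] + 2[CO3²⁻] = (α₁ + 2α₂)·DIC
At pH 8.39: [H⁺]/K1 = 10^-2.18 = 0.0066069, K2/[H⁺] = 10^-1.13 = 0.074131
α₁ = 1/(1 + 0.0066069 + 0.074131) = 1/1.0807 = 0.9253; α₂ = α₁·K2/[H⁺] = 0.06859
α₁ + 2α₂ = 1.0625
DIC = CA / (α₁ + 2α₂) = 1.90 / 1.0625 = 1.79 mmol/kg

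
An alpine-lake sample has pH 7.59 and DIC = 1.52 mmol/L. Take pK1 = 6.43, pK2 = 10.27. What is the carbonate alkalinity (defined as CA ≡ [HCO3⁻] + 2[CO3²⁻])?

CA = 1.42 mmol/L

CA = [HCO3⁻] + 2[CO3²⁻] = (α₁ + 2α₂)·DIC
At pH 7.59: [H⁺]/K1 = 10^-1.16 = 0.069183, K2/[H⁺] = 10^-2.68 = 0.0020893
α₁ = 1/(1 + 0.069183 + 0.0020893) = 1/1.0713 = 0.9335; α₂ = α₁·K2/[H⁺] = 0.001950
α₁ + 2α₂ = 0.9374
CA = 0.9374 × 1.52 = 1.42 mmol/L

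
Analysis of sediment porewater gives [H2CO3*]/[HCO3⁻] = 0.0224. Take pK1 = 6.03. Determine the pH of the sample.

From K1 = [H⁺][HCO3⁻]/[H2CO3*]:  pH = pK1 − log₁₀([H2CO3*]/[HCO3⁻])
log₁₀(0.0224) = -1.650
pH = 6.03 − (-1.650) = 7.68

pH = 7.68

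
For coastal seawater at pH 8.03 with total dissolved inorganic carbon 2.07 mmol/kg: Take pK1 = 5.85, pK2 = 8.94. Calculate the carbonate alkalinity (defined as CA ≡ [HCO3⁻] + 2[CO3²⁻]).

CA = [HCO3⁻] + 2[CO3²⁻] = (α₁ + 2α₂)·DIC
At pH 8.03: [H⁺]/K1 = 10^-2.18 = 0.0066069, K2/[H⁺] = 10^-0.91 = 0.12303
α₁ = 1/(1 + 0.0066069 + 0.12303) = 1/1.1296 = 0.8852; α₂ = α₁·K2/[H⁺] = 0.1089
α₁ + 2α₂ = 1.1031
CA = 1.1031 × 2.07 = 2.28 mmol/kg

CA = 2.28 mmol/kg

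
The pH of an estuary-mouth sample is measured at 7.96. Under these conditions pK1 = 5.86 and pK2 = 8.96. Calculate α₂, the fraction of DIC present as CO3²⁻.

α₂ = 1 / (1 + [H⁺]/K2 + [H⁺]²/(K1K2)) = 1 / (1 + 10^+1.00 + 10^-1.10)
   = 1 / (1 + 10.000 + 0.079433) = 1/11.079 = 0.09026

α₂ = 0.0903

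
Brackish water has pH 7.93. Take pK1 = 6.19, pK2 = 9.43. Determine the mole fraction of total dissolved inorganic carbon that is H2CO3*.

α₀ = 0.0173

α₀ = 1 / (1 + K1/[H⁺] + K1K2/[H⁺]²) = 1 / (1 + 10^+1.74 + 10^+0.24)
   = 1 / (1 + 54.954 + 1.7378) = 1/57.692 = 0.01733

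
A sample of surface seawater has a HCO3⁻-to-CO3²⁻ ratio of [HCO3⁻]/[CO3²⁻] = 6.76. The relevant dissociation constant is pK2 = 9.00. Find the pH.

pH = 8.17

From K2 = [H⁺][CO3²⁻]/[HCO3⁻]:  pH = pK2 − log₁₀([HCO3⁻]/[CO3²⁻])
log₁₀(6.76) = +0.830
pH = 9.00 − (+0.830) = 8.17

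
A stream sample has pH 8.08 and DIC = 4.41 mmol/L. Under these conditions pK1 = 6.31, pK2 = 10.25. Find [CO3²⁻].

α₂ = 1 / (1 + [H⁺]/K2 + [H⁺]²/(K1K2)) = 1 / (1 + 10^+2.17 + 10^+0.40)
   = 1 / (1 + 147.91 + 2.5119) = 1/151.42 = 0.006604
[CO3²⁻] = α₂ × DIC = 0.006604 × 4.41 = 0.0291 mmol/L

[CO3²⁻] = 0.0291 mmol/L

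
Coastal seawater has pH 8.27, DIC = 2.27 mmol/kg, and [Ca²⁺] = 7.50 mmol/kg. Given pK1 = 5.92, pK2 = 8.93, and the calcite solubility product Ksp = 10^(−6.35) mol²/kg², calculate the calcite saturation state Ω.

α₂ = 1 / (1 + [H⁺]/K2 + [H⁺]²/(K1K2)) = 1 / (1 + 10^+0.66 + 10^-1.69)
   = 1 / (1 + 4.5709 + 0.020417) = 1/5.5913 = 0.1788
[CO3²⁻] = α₂ × DIC = 0.1788 × 2.27 = 0.4060 mmol/kg
Ksp = 10^(−6.35) = 4.467×10^-7
Ω = [Ca²⁺][CO3²⁻]/Ksp = (7.50×10^-3)(4.060×10^-4) / 4.467×10^-7 = 6.82

Ω = 6.82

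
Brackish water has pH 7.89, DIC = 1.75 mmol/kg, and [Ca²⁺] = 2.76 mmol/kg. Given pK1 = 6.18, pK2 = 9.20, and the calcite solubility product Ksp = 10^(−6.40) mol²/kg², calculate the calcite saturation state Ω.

α₂ = 1 / (1 + [H⁺]/K2 + [H⁺]²/(K1K2)) = 1 / (1 + 10^+1.31 + 10^-0.40)
   = 1 / (1 + 20.417 + 0.39811) = 1/21.815 = 0.04584
[CO3²⁻] = α₂ × DIC = 0.04584 × 1.75 = 0.08022 mmol/kg
Ksp = 10^(−6.40) = 3.981×10^-7
Ω = [Ca²⁺][CO3²⁻]/Ksp = (2.76×10^-3)(8.022×10^-5) / 3.981×10^-7 = 0.556

Ω = 0.556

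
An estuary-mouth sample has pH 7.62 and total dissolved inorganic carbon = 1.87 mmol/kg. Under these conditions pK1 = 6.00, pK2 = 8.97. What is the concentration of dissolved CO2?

α₀ = 1 / (1 + K1/[H⁺] + K1K2/[H⁺]²) = 1 / (1 + 10^+1.62 + 10^+0.27)
   = 1 / (1 + 41.687 + 1.8621) = 1/44.549 = 0.02245
[CO2*] = α₀ × DIC = 0.02245 × 1.87 = 0.0420 mmol/kg

[CO2*] = 0.0420 mmol/kg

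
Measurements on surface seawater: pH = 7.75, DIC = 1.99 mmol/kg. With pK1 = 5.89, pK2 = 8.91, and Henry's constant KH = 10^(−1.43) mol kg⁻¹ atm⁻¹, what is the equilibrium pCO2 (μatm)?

pCO2 = 683 μatm

α₀ = 1 / (1 + K1/[H⁺] + K1K2/[H⁺]²) = 1 / (1 + 10^+1.86 + 10^+0.70)
   = 1 / (1 + 72.444 + 5.0119) = 1/78.455 = 0.01275
[CO2*] = α₀ × DIC = 0.01275 × 1.99 = 0.02536 mmol/kg
pCO2 = [CO2*]/KH = 2.536×10^-5 / 3.715×10^-2 = 683 μatm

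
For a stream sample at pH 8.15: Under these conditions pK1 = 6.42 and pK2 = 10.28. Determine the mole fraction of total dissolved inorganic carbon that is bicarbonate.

α₁ = 1 / (1 + [H⁺]/K1 + K2/[H⁺]) = 1 / (1 + 10^-1.73 + 10^-2.13)
   = 1 / (1 + 0.018621 + 0.0074131) = 1/1.0260 = 0.9746

α₁ = 0.975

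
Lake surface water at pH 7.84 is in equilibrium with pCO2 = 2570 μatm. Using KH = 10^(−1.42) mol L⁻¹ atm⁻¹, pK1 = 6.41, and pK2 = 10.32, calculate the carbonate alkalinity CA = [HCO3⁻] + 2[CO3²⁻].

CA = 2.65 mmol/L

[CO2*] = KH · pCO2 = 10^(−1.42) × 2570×10^-6 = 9.771×10^-5 mol/L
α₀ = 1/(1 + K1/[H⁺] + K1K2/[H⁺]²) = 1/(1 + 10^+1.43 + 10^-1.05) = 0.03571
DIC = [CO2*]/α₀ = 9.771×10^-5 / 0.03571 = 2.736 mmol/L
CA = (α₁ + 2α₂)·DIC = (0.9611 + 2×0.003183) × 2.736 = 2.65 mmol/L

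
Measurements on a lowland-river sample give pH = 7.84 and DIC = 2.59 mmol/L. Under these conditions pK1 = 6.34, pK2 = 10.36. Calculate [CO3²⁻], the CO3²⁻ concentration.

α₂ = 1 / (1 + [H⁺]/K2 + [H⁺]²/(K1K2)) = 1 / (1 + 10^+2.52 + 10^+1.02)
   = 1 / (1 + 331.13 + 10.471) = 1/342.60 = 0.002919
[CO3²⁻] = α₂ × DIC = 0.002919 × 2.59 = 0.00756 mmol/L = 7.56 μmol/L

[CO3²⁻] = 7.56 μmol/L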